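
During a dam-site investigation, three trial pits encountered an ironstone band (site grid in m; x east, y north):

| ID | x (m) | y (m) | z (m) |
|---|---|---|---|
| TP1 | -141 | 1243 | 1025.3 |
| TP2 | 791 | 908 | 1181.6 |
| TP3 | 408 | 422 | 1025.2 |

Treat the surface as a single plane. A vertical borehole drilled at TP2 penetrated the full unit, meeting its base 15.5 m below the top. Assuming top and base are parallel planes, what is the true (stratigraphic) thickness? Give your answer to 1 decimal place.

15.0 m

Let the plane be z = a·x + b·y + c.
TP2−TP1: 932a − 335b = 156.3;  TP3−TP1: 549a − 821b = −0.1.
Solving gives a = 0.22082, b = 0.14779.
|∇z| = √(a²+b²) = 0.26571, so dip δ = arctan(0.26571) = 14.88°.
True thickness = vertical thickness × cos δ = 15.5 × cos 14.88° = 15.0 m.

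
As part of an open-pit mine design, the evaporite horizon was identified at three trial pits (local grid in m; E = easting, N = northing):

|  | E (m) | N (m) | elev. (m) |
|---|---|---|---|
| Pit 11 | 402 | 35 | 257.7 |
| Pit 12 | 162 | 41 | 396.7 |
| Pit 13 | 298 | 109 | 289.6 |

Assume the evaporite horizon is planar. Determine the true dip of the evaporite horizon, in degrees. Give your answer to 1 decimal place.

35.4°

Two edge vectors: Pit 11→Pit 12 = (-240, 6, 139), Pit 11→Pit 13 = (-104, 74, 31.9).
Normal n = (Pit 11→Pit 12) × (Pit 11→Pit 13) = (-10094.6, -6800, -17136).
So ∂z/∂E = −n_x/n_z = −0.58909 and ∂z/∂N = −n_y/n_z = −0.39683.
Gradient magnitude |∇z| = √(a² + b²) = √(0.34702 + 0.15747) = 0.71028.
True dip = arctan(0.71028) = 35.4°, dipping toward NE (azimuth ≈ 056°).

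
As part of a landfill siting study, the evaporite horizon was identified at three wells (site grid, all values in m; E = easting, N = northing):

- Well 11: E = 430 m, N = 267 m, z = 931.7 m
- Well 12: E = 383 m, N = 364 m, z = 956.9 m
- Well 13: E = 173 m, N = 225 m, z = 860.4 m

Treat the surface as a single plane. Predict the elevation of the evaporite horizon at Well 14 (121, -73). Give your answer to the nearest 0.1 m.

Let the plane be z = a·E + b·N + c.
Well 12−Well 11: −47a + 97b = 25.2;  Well 13−Well 11: −257a − 42b = −71.3.
Solving gives a = 0.21773, b = 0.36529.
Then c = 931.7 − a·430 − b·267 = 740.54.
At (121, -73): z = 26.3 − 26.7 + 740.54 = 740.2 m.

740.2 m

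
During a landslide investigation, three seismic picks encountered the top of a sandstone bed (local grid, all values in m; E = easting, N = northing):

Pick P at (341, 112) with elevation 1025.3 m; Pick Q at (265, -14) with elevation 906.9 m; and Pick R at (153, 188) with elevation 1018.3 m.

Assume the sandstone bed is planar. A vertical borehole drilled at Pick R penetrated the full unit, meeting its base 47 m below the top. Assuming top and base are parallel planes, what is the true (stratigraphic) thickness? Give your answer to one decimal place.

36.5 m

Let the plane be z = a·E + b·N + c.
Pick Q−Pick P: −76a − 126b = −118.4;  Pick R−Pick P: −188a + 76b = −7.
Solving gives a = 0.33534, b = 0.73742.
|∇z| = √(a²+b²) = 0.81008, so dip δ = arctan(0.81008) = 39.01°.
True thickness = vertical thickness × cos δ = 47 × cos 39.01° = 36.5 m.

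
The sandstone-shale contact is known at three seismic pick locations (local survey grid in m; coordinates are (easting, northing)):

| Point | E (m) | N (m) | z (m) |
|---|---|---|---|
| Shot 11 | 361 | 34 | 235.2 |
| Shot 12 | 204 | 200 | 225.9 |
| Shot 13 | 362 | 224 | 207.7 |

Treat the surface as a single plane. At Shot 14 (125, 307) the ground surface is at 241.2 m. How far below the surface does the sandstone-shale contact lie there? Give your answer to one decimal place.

23.4 m

Let the plane be z = a·E + b·N + c.
Shot 12−Shot 11: −157a + 166b = −9.3;  Shot 13−Shot 11: 1a + 190b = −27.5.
Solving gives a = −0.09328, b = −0.14425.
Then c = 235.2 − a·361 − b·34 = 273.78.
At (125, 307): z_contact = −11.66 − 44.28 + 273.78 = 217.83 m.
Depth below ground = 241.2 − 217.83 = 23.4 m.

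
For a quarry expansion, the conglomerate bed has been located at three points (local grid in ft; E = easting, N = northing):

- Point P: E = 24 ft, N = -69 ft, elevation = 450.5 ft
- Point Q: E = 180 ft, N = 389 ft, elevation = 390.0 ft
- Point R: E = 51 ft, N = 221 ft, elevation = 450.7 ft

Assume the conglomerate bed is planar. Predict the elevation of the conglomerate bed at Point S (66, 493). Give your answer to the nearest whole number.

456 ft

Let the plane be z = a·E + b·N + c.
Point Q−Point P: 156a + 458b = −60.5;  Point R−Point P: 27a + 290b = 0.2.
Solving gives a = −0.53649, b = 0.05064.
Then c = 450.5 − a·24 − b·-69 = 466.87.
At (66, 493): z = −35.4 + 25.0 + 466.87 = 456.4 ft.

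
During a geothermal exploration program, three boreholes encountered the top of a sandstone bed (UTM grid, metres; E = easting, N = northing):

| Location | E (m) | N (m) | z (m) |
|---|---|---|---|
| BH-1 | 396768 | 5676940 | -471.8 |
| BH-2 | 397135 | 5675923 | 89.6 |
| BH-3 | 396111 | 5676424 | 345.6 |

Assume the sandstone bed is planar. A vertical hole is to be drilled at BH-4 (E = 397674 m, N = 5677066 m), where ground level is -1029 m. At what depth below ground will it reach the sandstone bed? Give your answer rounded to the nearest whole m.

113 m

Let the plane be z = a·E + b·N + c.
BH-2−BH-1: 367a − 1017b = 561.4;  BH-3−BH-1: −657a − 516b = 817.4.
Solving gives a = −0.63158893, b = −0.77993425.
Then c = -471.8 − a·396768 − b·5676940 = 4677762.44.
At (397674, 5677066): z_contact = −251166.5 − 4427738.2 + 4677762.44 = -1142.3 m.
Depth below ground = -1029 − (-1142.3) = 113 m.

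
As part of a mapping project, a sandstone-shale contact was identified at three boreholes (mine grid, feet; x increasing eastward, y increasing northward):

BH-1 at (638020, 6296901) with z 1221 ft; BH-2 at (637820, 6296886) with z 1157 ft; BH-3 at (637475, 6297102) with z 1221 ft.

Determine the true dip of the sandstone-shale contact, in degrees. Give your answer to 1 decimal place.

37.5°

Let the plane be z = a·x + b·y + c.
BH-2−BH-1: −200a − 15b = −64;  BH-3−BH-1: −545a + 201b = 0.
Solving gives a = 0.26592, b = 0.72103.
Gradient magnitude |∇z| = √(a² + b²) = √(0.07071 + 0.51989) = 0.76851.
True dip = arctan(0.76851) = 37.5°, dipping toward SSW (azimuth ≈ 200°).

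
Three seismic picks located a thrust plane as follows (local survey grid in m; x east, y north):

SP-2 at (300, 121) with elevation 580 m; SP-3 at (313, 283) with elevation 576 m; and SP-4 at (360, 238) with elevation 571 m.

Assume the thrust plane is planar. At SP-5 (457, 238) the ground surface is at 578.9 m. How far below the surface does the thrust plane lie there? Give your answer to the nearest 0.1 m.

Let the plane be z = a·x + b·y + c.
SP-3−SP-2: 13a + 162b = −4;  SP-4−SP-2: 60a + 117b = −9.
Solving gives a = −0.12075, b = −0.01500.
Then c = 580 − a·300 − b·121 = 618.04.
At (457, 238): z_contact = −55.18 − 3.57 + 618.04 = 559.29 m.
Depth below ground = 578.9 − 559.29 = 19.6 m.

19.6 m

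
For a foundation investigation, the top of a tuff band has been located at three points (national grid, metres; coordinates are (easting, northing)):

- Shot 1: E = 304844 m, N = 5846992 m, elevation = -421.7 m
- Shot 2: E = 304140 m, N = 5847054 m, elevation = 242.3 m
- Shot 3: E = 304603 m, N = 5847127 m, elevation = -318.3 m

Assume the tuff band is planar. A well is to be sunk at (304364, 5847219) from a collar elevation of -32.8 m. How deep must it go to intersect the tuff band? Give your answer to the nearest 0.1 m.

137.3 m

Two edge vectors: Shot 1→Shot 2 = (-704, 62, 664), Shot 1→Shot 3 = (-241, 135, 103.4).
Normal n = (Shot 1→Shot 2) × (Shot 1→Shot 3) = (-83229.2, -87230.4, -80098).
So ∂z/∂E = −n_x/n_z = −1.039092112 and ∂z/∂N = −n_y/n_z = −1.089045919.
Intercept c from Shot 1: -421.7 + 316761.00 + 6367642.77 = 6683982.07.
At (304364, 5847219): z_contact = −316262.23 − 6367889.99 + 6683982.07 = -170.15 m.
Depth below ground = -32.8 − (-170.15) = 137.3 m.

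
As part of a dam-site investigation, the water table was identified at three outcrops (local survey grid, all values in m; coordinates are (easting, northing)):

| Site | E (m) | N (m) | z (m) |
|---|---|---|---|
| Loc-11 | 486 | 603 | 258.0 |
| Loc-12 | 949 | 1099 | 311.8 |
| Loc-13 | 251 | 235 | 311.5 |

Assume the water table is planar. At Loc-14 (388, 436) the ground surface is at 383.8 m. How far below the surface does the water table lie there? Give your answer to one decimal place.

Two edge vectors: Loc-11→Loc-12 = (463, 496, 53.8), Loc-11→Loc-13 = (-235, -368, 53.5).
Normal n = (Loc-11→Loc-12) × (Loc-11→Loc-13) = (46334.4, -37413.5, -53824).
So ∂z/∂E = −n_x/n_z = 0.860850 and ∂z/∂N = −n_y/n_z = −0.695108.
Intercept c from Loc-11: 258 − 418.37 + 419.15 = 258.78.
At (388, 436): z_contact = 334.01 − 303.07 + 258.78 = 289.72 m.
Depth below ground = 383.8 − 289.72 = 94.1 m.

94.1 m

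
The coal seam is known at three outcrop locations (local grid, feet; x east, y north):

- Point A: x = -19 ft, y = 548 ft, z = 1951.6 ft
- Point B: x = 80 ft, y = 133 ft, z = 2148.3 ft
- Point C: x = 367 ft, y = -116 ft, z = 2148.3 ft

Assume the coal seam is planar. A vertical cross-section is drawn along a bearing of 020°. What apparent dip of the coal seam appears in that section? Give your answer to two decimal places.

36.46°

Two edge vectors: Point A→Point B = (99, -415, 196.7), Point A→Point C = (386, -664, 196.7).
Normal n = (Point A→Point B) × (Point A→Point C) = (48978.3, 56452.9, 94454).
So ∂z/∂x = −n_x/n_z = −0.51854 and ∂z/∂y = −n_y/n_z = −0.59768.
Unit vector along 020° is (sin 20°, cos 20°) = (0.3420, 0.9397).
Slope in that direction = a·(0.3420) + b·(0.9397) = −0.73898.
Apparent dip = arctan|0.73898| = 36.46° (true dip is 38.4°, so apparent ≤ true as expected).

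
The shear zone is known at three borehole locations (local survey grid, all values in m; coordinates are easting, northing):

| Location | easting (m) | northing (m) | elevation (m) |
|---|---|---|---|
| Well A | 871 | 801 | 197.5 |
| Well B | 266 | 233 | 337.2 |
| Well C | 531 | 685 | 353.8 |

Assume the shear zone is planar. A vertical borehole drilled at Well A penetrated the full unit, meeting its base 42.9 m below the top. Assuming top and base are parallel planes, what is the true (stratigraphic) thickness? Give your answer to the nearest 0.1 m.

Let the plane be z = a·easting + b·northing + c.
Well B−Well A: −605a − 568b = 139.7;  Well C−Well A: −340a − 116b = 156.3.
Solving gives a = −0.59031, b = 0.38282.
|∇z| = √(a²+b²) = 0.70358, so dip δ = arctan(0.70358) = 35.13°.
True thickness = vertical thickness × cos δ = 42.9 × cos 35.13° = 35.1 m.

35.1 m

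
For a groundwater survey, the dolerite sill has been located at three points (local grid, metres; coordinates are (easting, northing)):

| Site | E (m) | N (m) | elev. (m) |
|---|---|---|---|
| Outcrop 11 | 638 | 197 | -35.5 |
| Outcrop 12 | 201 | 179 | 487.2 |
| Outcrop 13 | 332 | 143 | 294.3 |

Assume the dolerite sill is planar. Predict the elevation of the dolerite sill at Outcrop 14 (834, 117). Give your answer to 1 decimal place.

Two edge vectors: Outcrop 11→Outcrop 12 = (-437, -18, 522.7), Outcrop 11→Outcrop 13 = (-306, -54, 329.8).
Normal n = (Outcrop 11→Outcrop 12) × (Outcrop 11→Outcrop 13) = (22289.4, -15823.6, 18090).
So ∂z/∂E = −n_x/n_z = −1.23214 and ∂z/∂N = −n_y/n_z = 0.87472.
Intercept c from Outcrop 11: -35.5 + 786.10 − 172.32 = 578.29.
At (834, 117): z = −1027.6 + 102.3 + 578.29 = -347.0 m.

-347.0 m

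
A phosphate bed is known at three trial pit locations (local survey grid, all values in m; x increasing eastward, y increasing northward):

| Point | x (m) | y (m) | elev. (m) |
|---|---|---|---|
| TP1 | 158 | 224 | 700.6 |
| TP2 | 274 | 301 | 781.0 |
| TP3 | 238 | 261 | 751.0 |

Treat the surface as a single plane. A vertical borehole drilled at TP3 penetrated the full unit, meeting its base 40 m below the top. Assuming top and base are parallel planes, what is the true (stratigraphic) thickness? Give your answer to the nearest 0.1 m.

34.6 m

Two edge vectors: TP1→TP2 = (116, 77, 80.4), TP1→TP3 = (80, 37, 50.4).
Normal n = (TP1→TP2) × (TP1→TP3) = (906, 585.6, -1868).
So ∂z/∂x = −n_x/n_z = 0.48501 and ∂z/∂y = −n_y/n_z = 0.31349.
|∇z| = √(a²+b²) = 0.57750, so dip δ = arctan(0.57750) = 30.01°.
True thickness = vertical thickness × cos δ = 40 × cos 30.01° = 34.6 m.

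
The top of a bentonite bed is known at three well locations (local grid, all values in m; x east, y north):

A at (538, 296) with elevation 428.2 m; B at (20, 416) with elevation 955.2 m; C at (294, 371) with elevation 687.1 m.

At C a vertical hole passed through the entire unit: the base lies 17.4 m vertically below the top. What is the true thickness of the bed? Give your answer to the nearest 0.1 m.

Two edge vectors: A→B = (-518, 120, 527), A→C = (-244, 75, 258.9).
Normal n = (A→B) × (A→C) = (-8457, 5522.2, -9570).
So ∂z/∂x = −n_x/n_z = −0.88370 and ∂z/∂y = −n_y/n_z = 0.57703.
|∇z| = √(a²+b²) = 1.05541, so dip δ = arctan(1.05541) = 46.54°.
True thickness = vertical thickness × cos δ = 17.4 × cos 46.54° = 12.0 m.

12.0 m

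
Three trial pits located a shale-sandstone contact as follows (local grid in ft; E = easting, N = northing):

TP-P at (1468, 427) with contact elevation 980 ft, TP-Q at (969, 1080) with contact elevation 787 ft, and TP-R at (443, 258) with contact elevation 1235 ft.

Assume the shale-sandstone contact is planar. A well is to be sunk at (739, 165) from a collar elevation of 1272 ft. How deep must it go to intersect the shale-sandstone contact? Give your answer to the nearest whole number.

Let the plane be z = a·E + b·N + c.
TP-Q−TP-P: −499a + 653b = −193;  TP-R−TP-P: −1025a − 169b = 255.
Solving gives a = −0.17766, b = −0.43132.
Then c = 980 − a·1468 − b·427 = 1424.99.
At (739, 165): z_contact = −131.3 − 71.2 + 1424.99 = 1222.5 ft.
Depth below ground = 1272 − 1222.5 = 49 ft.

49 ft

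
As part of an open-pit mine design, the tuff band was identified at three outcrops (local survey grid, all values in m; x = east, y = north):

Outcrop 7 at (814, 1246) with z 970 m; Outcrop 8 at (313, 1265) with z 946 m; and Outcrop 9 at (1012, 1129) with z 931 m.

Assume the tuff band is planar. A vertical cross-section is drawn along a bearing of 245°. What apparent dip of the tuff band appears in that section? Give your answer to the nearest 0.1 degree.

13.8°

Two edge vectors: Outcrop 7→Outcrop 8 = (-501, 19, -24), Outcrop 7→Outcrop 9 = (198, -117, -39).
Normal n = (Outcrop 7→Outcrop 8) × (Outcrop 7→Outcrop 9) = (-3549, -24291, 54855).
So ∂z/∂x = −n_x/n_z = 0.06470 and ∂z/∂y = −n_y/n_z = 0.44282.
Unit vector along 245° is (sin 245°, cos 245°) = (-0.9063, -0.4226).
Slope in that direction = a·(-0.9063) + b·(-0.4226) = −0.24578.
Apparent dip = arctan|0.24578| = 13.8° (true dip is 24.1°, so apparent ≤ true as expected).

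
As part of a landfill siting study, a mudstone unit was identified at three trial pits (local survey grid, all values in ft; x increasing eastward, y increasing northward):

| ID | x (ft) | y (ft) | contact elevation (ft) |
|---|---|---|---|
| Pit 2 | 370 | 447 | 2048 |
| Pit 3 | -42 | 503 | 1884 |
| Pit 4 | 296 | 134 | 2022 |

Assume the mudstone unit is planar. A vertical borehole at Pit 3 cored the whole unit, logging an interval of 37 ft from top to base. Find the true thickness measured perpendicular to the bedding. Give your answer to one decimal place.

Two edge vectors: Pit 2→Pit 3 = (-412, 56, -164), Pit 2→Pit 4 = (-74, -313, -26).
Normal n = (Pit 2→Pit 3) × (Pit 2→Pit 4) = (-52788, 1424, 133100).
So ∂z/∂x = −n_x/n_z = 0.39660 and ∂z/∂y = −n_y/n_z = −0.01070.
|∇z| = √(a²+b²) = 0.39675, so dip δ = arctan(0.39675) = 21.64°.
True thickness = vertical thickness × cos δ = 37 × cos 21.64° = 34.4 ft.

34.4 ft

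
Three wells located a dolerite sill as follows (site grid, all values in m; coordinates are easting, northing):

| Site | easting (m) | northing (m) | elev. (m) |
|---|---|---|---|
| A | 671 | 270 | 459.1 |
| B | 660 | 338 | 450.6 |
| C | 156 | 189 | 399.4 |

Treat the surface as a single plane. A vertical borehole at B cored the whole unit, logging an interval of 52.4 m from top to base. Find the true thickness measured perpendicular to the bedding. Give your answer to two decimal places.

51.68 m

Let the plane be z = a·easting + b·northing + c.
B−A: −11a + 68b = −8.5;  C−A: −515a − 81b = −59.7.
Solving gives a = 0.13222, b = −0.10361.
|∇z| = √(a²+b²) = 0.16798, so dip δ = arctan(0.16798) = 9.54°.
True thickness = vertical thickness × cos δ = 52.4 × cos 9.54° = 51.68 m.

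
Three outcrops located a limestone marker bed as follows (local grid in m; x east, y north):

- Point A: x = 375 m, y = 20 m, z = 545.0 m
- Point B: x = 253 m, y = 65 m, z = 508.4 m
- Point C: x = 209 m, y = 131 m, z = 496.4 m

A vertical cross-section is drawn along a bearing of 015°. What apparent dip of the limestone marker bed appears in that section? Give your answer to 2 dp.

5.89°

Let the plane be z = a·x + b·y + c.
Point B−Point A: −122a + 45b = −36.6;  Point C−Point A: −166a + 111b = −48.6.
Solving gives a = 0.30889, b = 0.02411.
Unit vector along 015° is (sin 15°, cos 15°) = (0.2588, 0.9659).
Slope in that direction = a·(0.2588) + b·(0.9659) = 0.10324.
Apparent dip = arctan|0.10324| = 5.89° (true dip is 17.2°, so apparent ≤ true as expected).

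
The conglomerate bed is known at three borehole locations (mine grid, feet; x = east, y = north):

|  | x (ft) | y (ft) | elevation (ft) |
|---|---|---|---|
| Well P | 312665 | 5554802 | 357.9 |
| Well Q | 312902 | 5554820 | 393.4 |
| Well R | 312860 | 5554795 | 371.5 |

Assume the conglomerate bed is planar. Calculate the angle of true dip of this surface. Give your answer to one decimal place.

35.8°

Two edge vectors: Well P→Well Q = (237, 18, 35.5), Well P→Well R = (195, -7, 13.6).
Normal n = (Well P→Well Q) × (Well P→Well R) = (493.3, 3699.3, -5169).
So ∂z/∂x = −n_x/n_z = 0.09543 and ∂z/∂y = −n_y/n_z = 0.71567.
Gradient magnitude |∇z| = √(a² + b²) = √(0.00911 + 0.51218) = 0.72201.
True dip = arctan(0.72201) = 35.8°, dipping toward S (azimuth ≈ 188°).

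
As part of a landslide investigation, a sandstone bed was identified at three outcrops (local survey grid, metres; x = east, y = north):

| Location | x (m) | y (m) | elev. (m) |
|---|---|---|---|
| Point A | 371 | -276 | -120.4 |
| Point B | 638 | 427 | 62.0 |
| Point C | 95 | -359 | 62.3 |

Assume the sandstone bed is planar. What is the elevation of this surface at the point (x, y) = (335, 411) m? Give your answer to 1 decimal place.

305.9 m

Two edge vectors: Point A→Point B = (267, 703, 182.4), Point A→Point C = (-276, -83, 182.7).
Normal n = (Point A→Point B) × (Point A→Point C) = (143577.3, -99123.3, 171867).
So ∂z/∂x = −n_x/n_z = −0.83540 and ∂z/∂y = −n_y/n_z = 0.57674.
Intercept c from Point A: -120.4 + 309.93 + 159.18 = 348.71.
At (335, 411): z = −279.9 + 237.0 + 348.71 = 305.9 m.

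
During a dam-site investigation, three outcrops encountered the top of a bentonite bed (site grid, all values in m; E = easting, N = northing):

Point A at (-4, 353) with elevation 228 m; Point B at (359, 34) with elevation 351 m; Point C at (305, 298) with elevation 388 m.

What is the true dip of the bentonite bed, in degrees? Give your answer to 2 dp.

31.73°

Let the plane be z = a·E + b·N + c.
Point B−Point A: 363a − 319b = 123;  Point C−Point A: 309a − 55b = 160.
Solving gives a = 0.56325, b = 0.25536.
Gradient magnitude |∇z| = √(a² + b²) = √(0.31725 + 0.06521) = 0.61844.
True dip = arctan(0.61844) = 31.73°, dipping toward WSW (azimuth ≈ 246°).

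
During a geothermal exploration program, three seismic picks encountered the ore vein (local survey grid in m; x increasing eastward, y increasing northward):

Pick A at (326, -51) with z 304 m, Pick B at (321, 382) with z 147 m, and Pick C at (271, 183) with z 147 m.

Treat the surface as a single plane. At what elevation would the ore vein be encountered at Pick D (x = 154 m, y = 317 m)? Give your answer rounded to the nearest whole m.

-61 m

Let the plane be z = a·x + b·y + c.
Pick B−Pick A: −5a + 433b = −157;  Pick C−Pick A: −55a + 234b = −157.
Solving gives a = 1.37969, b = −0.34665.
Then c = 304 − a·326 − b·-51 = −163.46.
At (154, 317): z = 212.5 − 109.9 − 163.46 = -60.9 m.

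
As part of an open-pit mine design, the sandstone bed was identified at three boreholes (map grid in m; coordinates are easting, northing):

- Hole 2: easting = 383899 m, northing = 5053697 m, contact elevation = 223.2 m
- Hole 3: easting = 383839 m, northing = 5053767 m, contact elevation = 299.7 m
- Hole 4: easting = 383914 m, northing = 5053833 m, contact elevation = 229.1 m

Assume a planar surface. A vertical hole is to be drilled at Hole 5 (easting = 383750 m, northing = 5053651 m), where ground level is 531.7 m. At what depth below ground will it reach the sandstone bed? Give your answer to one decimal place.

Two edge vectors: Hole 2→Hole 3 = (-60, 70, 76.5), Hole 2→Hole 4 = (15, 136, 5.9).
Normal n = (Hole 2→Hole 3) × (Hole 2→Hole 4) = (-9991, 1501.5, -9210).
So ∂z/∂easting = −n_x/n_z = −1.084799131 and ∂z/∂northing = −n_y/n_z = 0.163029316.
Intercept c from Hole 2: 223.2 + 416453.30 − 823900.76 = −407224.26.
At (383750, 5053651): z_contact = −416291.67 + 823893.27 − 407224.26 = 377.34 m.
Depth below ground = 531.7 − 377.34 = 154.4 m.

154.4 m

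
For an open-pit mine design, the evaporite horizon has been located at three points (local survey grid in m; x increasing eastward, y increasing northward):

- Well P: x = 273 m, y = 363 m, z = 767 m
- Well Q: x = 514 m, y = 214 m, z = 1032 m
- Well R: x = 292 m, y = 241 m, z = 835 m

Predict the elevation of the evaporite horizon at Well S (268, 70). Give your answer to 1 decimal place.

Let the plane be z = a·x + b·y + c.
Well Q−Well P: 241a − 149b = 265;  Well R−Well P: 19a − 122b = 68.
Solving gives a = 0.83542, b = −0.42727.
Then c = 767 − a·273 − b·363 = 694.03.
At (268, 70): z = 223.9 − 29.9 + 694.03 = 888.0 m.

888.0 m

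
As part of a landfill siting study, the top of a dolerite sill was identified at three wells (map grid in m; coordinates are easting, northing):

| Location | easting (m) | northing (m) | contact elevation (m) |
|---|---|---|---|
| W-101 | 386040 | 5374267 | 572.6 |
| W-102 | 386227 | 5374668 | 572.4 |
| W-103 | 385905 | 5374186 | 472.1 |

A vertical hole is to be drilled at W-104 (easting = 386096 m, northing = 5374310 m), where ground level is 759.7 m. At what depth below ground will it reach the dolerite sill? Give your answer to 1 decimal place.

Two edge vectors: W-101→W-102 = (187, 401, -0.2), W-101→W-103 = (-135, -81, -100.5).
Normal n = (W-101→W-102) × (W-101→W-103) = (-40316.7, 18820.5, 38988).
So ∂z/∂easting = −n_x/n_z = 1.034079717 and ∂z/∂northing = −n_y/n_z = −0.482725454.
Intercept c from W-101: 572.6 − 399196.13 + 2594295.48 = 2195671.94.
At (386096, 5374310): z_contact = 399254.04 − 2594316.23 + 2195671.94 = 609.75 m.
Depth below ground = 759.7 − 609.75 = 149.9 m.

149.9 m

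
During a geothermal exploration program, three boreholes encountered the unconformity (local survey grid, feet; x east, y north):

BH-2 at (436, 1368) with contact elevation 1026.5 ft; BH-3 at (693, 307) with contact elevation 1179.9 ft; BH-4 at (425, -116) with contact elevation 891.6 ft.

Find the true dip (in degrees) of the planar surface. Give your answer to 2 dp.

43.44°

Let the plane be z = a·x + b·y + c.
BH-3−BH-2: 257a − 1061b = 153.4;  BH-4−BH-2: −11a − 1484b = −134.9.
Solving gives a = 0.94330, b = 0.08391.
Gradient magnitude |∇z| = √(a² + b²) = √(0.88982 + 0.00704) = 0.94703.
True dip = arctan(0.94703) = 43.44°, dipping toward W (azimuth ≈ 265°).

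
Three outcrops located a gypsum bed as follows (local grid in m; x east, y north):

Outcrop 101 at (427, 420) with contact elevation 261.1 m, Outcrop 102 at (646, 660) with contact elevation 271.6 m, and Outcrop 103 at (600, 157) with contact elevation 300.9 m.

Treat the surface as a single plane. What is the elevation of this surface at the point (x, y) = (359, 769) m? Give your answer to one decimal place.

228.4 m

Let the plane be z = a·x + b·y + c.
Outcrop 102−Outcrop 101: 219a + 240b = 10.5;  Outcrop 103−Outcrop 101: 173a − 263b = 39.8.
Solving gives a = 0.12423, b = −0.06961.
Then c = 261.1 − a·427 − b·420 = 237.29.
At (359, 769): z = 44.6 − 53.5 + 237.29 = 228.4 m.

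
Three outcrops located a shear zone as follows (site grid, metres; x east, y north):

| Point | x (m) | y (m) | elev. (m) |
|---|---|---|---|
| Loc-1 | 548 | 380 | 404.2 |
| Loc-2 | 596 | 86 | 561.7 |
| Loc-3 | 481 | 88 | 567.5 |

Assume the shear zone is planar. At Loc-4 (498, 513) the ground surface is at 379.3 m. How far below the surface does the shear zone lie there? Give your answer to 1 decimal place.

Let the plane be z = a·x + b·y + c.
Loc-2−Loc-1: 48a − 294b = 157.5;  Loc-3−Loc-1: −67a − 292b = 163.3.
Solving gives a = −0.05992, b = −0.54550.
Then c = 404.2 − a·548 − b·380 = 644.33.
At (498, 513): z_contact = −29.84 − 279.84 + 644.33 = 334.64 m.
Depth below ground = 379.3 − 334.64 = 44.7 m.

44.7 m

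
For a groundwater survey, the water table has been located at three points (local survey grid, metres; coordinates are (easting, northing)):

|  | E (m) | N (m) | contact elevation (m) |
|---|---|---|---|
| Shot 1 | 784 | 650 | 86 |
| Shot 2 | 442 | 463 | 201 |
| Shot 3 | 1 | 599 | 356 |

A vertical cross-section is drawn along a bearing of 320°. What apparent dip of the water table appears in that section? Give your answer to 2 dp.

Two edge vectors: Shot 1→Shot 2 = (-342, -187, 115), Shot 1→Shot 3 = (-783, -51, 270).
Normal n = (Shot 1→Shot 2) × (Shot 1→Shot 3) = (-44625, 2295, -128979).
So ∂z/∂E = −n_x/n_z = −0.34599 and ∂z/∂N = −n_y/n_z = 0.01779.
Unit vector along 320° is (sin 320°, cos 320°) = (-0.6428, 0.7660).
Slope in that direction = a·(-0.6428) + b·(0.7660) = 0.23603.
Apparent dip = arctan|0.23603| = 13.28° (true dip is 19.1°, so apparent ≤ true as expected).

13.28°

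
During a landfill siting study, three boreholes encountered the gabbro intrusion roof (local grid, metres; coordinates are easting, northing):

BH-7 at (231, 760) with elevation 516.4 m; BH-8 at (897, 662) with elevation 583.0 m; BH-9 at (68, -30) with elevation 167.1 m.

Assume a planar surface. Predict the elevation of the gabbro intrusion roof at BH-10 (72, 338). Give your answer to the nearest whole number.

Let the plane be z = a·easting + b·northing + c.
BH-8−BH-7: 666a − 98b = 66.6;  BH-9−BH-7: −163a − 790b = −349.3.
Solving gives a = 0.16020, b = 0.40910.
Then c = 516.4 − a·231 − b·760 = 168.48.
At (72, 338): z = 11.5 + 138.3 + 168.48 = 318.3 m.

318 m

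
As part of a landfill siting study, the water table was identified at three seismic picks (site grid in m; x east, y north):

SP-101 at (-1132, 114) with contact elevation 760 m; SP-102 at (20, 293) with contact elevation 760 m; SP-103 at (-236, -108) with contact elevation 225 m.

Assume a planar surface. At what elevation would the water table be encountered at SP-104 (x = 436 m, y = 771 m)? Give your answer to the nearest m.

Let the plane be z = a·x + b·y + c.
SP-102−SP-101: 1152a + 179b = 0;  SP-103−SP-101: 896a − 222b = −535.
Solving gives a = −0.23013, b = 1.48108.
Then c = 760 − a·-1132 − b·114 = 330.65.
At (436, 771): z = −100.3 + 1141.9 + 330.65 = 1372.2 m.

1372 m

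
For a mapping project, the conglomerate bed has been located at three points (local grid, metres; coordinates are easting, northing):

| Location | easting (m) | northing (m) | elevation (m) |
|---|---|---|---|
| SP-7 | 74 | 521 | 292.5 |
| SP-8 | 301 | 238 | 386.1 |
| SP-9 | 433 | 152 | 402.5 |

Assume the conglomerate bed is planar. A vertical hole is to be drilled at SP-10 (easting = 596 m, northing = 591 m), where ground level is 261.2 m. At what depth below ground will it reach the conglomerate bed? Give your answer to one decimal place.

Two edge vectors: SP-7→SP-8 = (227, -283, 93.6), SP-7→SP-9 = (359, -369, 110).
Normal n = (SP-7→SP-8) × (SP-7→SP-9) = (3408.4, 8632.4, 17834).
So ∂z/∂easting = −n_x/n_z = −0.19112 and ∂z/∂northing = −n_y/n_z = −0.48404.
Intercept c from SP-7: 292.5 + 14.14 + 252.19 = 558.83.
At (596, 591): z_contact = −113.91 − 286.07 + 558.83 = 158.85 m.
Depth below ground = 261.2 − 158.85 = 102.3 m.

102.3 m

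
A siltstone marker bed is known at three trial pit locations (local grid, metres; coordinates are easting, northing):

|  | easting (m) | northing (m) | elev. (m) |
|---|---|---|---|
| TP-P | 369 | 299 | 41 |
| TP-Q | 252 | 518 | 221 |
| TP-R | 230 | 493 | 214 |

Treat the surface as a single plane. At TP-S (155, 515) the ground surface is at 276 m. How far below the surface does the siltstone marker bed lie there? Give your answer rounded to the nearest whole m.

Two edge vectors: TP-P→TP-Q = (-117, 219, 180), TP-P→TP-R = (-139, 194, 173).
Normal n = (TP-P→TP-Q) × (TP-P→TP-R) = (2967, -4779, 7743).
So ∂z/∂easting = −n_x/n_z = −0.38318 and ∂z/∂northing = −n_y/n_z = 0.61720.
Intercept c from TP-P: 41 + 141.40 − 184.54 = −2.15.
At (155, 515): z_contact = −59.4 + 317.9 − 2.15 = 256.3 m.
Depth below ground = 276 − 256.3 = 20 m.

20 m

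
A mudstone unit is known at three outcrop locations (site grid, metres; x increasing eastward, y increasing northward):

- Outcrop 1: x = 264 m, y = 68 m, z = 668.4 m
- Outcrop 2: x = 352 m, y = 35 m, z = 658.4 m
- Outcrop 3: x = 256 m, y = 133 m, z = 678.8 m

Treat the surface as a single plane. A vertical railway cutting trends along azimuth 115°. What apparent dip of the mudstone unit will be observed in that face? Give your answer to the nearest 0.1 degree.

Two edge vectors: Outcrop 1→Outcrop 2 = (88, -33, -10), Outcrop 1→Outcrop 3 = (-8, 65, 10.4).
Normal n = (Outcrop 1→Outcrop 2) × (Outcrop 1→Outcrop 3) = (306.8, -835.2, 5456).
So ∂z/∂x = −n_x/n_z = −0.05623 and ∂z/∂y = −n_y/n_z = 0.15308.
Unit vector along 115° is (sin 115°, cos 115°) = (0.9063, -0.4226).
Slope in that direction = a·(0.9063) + b·(-0.4226) = −0.11566.
Apparent dip = arctan|0.11566| = 6.6° (true dip is 9.3°, so apparent ≤ true as expected).

6.6°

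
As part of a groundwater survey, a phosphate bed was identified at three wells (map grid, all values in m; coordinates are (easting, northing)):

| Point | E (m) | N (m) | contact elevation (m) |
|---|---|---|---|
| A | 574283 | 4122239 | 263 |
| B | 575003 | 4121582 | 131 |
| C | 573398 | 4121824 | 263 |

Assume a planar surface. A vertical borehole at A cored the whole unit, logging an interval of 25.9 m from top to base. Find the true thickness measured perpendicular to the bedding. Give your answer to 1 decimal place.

Two edge vectors: A→B = (720, -657, -132), A→C = (-885, -415, 0).
Normal n = (A→B) × (A→C) = (-54780, 116820, -880245).
So ∂z/∂E = −n_x/n_z = −0.06223 and ∂z/∂N = −n_y/n_z = 0.13271.
|∇z| = √(a²+b²) = 0.14658, so dip δ = arctan(0.14658) = 8.34°.
True thickness = vertical thickness × cos δ = 25.9 × cos 8.34° = 25.6 m.

25.6 m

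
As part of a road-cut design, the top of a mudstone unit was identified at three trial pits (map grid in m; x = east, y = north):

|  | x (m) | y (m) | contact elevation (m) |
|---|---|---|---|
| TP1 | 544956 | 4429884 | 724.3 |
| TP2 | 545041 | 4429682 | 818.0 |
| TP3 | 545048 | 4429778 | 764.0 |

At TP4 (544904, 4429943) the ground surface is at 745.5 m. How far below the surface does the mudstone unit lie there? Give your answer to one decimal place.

Two edge vectors: TP1→TP2 = (85, -202, 93.7), TP1→TP3 = (92, -106, 39.7).
Normal n = (TP1→TP2) × (TP1→TP3) = (1912.8, 5245.9, 9574).
So ∂z/∂x = −n_x/n_z = −0.199791101 and ∂z/∂y = −n_y/n_z = −0.547931899.
Intercept c from TP1: 724.3 + 108877.36 + 2427274.75 = 2536876.41.
At (544904, 4429943): z_contact = −108866.97 − 2427307.08 + 2536876.41 = 702.36 m.
Depth below ground = 745.5 − 702.36 = 43.1 m.

43.1 m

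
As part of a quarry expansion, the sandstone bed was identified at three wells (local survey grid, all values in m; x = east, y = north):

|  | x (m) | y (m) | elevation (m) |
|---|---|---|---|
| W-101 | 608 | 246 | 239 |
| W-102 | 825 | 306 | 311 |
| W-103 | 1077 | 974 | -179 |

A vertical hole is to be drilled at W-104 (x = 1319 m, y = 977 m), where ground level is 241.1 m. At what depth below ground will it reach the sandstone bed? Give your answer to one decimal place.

Let the plane be z = a·x + b·y + c.
W-102−W-101: 217a + 60b = 72;  W-103−W-101: 469a + 728b = −418.
Solving gives a = 0.596876, b = −0.958702.
Then c = 239 − a·608 − b·246 = 111.94.
At (1319, 977): z_contact = 787.28 − 936.65 + 111.94 = -37.43 m.
Depth below ground = 241.1 − (-37.43) = 278.5 m.

278.5 m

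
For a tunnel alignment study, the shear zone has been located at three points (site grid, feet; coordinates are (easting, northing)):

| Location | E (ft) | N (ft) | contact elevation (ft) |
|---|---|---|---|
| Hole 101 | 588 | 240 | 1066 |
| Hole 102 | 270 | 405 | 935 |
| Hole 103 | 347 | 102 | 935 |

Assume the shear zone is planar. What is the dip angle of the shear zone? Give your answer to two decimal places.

26.09°

Let the plane be z = a·E + b·N + c.
Hole 102−Hole 101: −318a + 165b = −131;  Hole 103−Hole 101: −241a − 138b = −131.
Solving gives a = 0.47452, b = 0.12059.
Gradient magnitude |∇z| = √(a² + b²) = √(0.22517 + 0.01454) = 0.48960.
True dip = arctan(0.48960) = 26.09°, dipping toward WSW (azimuth ≈ 256°).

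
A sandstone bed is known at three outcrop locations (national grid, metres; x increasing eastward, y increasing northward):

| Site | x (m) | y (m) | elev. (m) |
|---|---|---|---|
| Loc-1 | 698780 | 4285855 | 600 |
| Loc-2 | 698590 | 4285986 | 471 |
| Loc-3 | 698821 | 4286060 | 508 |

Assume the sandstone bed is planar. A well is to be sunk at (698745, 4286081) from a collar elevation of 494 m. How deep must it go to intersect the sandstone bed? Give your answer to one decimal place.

Two edge vectors: Loc-1→Loc-2 = (-190, 131, -129), Loc-1→Loc-3 = (41, 205, -92).
Normal n = (Loc-1→Loc-2) × (Loc-1→Loc-3) = (14393, -22769, -44321).
So ∂z/∂x = −n_x/n_z = 0.324744478 and ∂z/∂y = −n_y/n_z = −0.513729383.
Intercept c from Loc-1: 600 − 226924.95 + 2201769.65 = 1975444.70.
At (698745, 4286081): z_contact = 226913.58 − 2201885.75 + 1975444.70 = 472.53 m.
Depth below ground = 494 − 472.53 = 21.5 m.

21.5 m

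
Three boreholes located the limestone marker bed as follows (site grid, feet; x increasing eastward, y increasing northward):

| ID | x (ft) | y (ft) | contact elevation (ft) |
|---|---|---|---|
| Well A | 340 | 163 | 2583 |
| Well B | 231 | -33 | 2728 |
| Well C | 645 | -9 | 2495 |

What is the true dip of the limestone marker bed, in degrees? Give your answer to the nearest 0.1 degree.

Let the plane be z = a·x + b·y + c.
Well B−Well A: −109a − 196b = 145;  Well C−Well A: 305a − 172b = −88.
Solving gives a = −0.53724, b = −0.44103.
Gradient magnitude |∇z| = √(a² + b²) = √(0.28862 + 0.19451) = 0.69507.
True dip = arctan(0.69507) = 34.8°, dipping toward NE (azimuth ≈ 051°).

34.8°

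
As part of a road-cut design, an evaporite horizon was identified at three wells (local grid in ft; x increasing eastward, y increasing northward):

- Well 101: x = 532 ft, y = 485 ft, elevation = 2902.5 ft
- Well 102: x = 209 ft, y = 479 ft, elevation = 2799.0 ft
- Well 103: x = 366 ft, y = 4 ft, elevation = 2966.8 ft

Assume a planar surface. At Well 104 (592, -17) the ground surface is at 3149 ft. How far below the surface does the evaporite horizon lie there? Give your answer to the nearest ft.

Let the plane be z = a·x + b·y + c.
Well 102−Well 101: −323a − 6b = −103.5;  Well 103−Well 101: −166a − 481b = 64.3.
Solving gives a = 0.32500, b = −0.24584.
Then c = 2902.5 − a·532 − b·485 = 2848.83.
At (592, -17): z_contact = 192.4 + 4.2 + 2848.83 = 3045.4 ft.
Depth below ground = 3149 − 3045.4 = 104 ft.

104 ft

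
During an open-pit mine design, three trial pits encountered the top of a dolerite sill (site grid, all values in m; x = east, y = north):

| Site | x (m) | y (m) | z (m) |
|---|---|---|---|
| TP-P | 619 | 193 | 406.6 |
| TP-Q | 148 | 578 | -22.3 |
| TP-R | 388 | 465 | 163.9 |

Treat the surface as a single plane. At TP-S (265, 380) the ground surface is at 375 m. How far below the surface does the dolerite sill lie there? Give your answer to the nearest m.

251 m

Two edge vectors: TP-P→TP-Q = (-471, 385, -428.9), TP-P→TP-R = (-231, 272, -242.7).
Normal n = (TP-P→TP-Q) × (TP-P→TP-R) = (23221.3, -15235.8, -39177).
So ∂z/∂x = −n_x/n_z = 0.59273 and ∂z/∂y = −n_y/n_z = −0.38890.
Intercept c from TP-P: 406.6 − 366.90 + 75.06 = 114.76.
At (265, 380): z_contact = 157.1 − 147.8 + 114.76 = 124.1 m.
Depth below ground = 375 − 124.1 = 251 m.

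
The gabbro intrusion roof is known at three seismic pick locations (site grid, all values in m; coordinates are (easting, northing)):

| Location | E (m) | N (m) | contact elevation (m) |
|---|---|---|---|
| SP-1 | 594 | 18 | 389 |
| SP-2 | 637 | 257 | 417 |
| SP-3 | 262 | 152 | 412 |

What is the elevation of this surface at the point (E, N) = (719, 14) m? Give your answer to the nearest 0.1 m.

Two edge vectors: SP-1→SP-2 = (43, 239, 28), SP-1→SP-3 = (-332, 134, 23).
Normal n = (SP-1→SP-2) × (SP-1→SP-3) = (1745, -10285, 85110).
So ∂z/∂E = −n_x/n_z = −0.02050 and ∂z/∂N = −n_y/n_z = 0.12084.
Intercept c from SP-1: 389 + 12.18 − 2.18 = 399.00.
At (719, 14): z = −14.7 + 1.7 + 399.00 = 386.0 m.

386.0 m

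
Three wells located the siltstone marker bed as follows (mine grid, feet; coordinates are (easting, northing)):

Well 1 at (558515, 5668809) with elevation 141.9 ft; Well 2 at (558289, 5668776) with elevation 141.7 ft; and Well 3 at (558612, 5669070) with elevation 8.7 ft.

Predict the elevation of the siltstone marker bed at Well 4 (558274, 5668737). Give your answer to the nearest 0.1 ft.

Let the plane be z = a·E + b·N + c.
Well 2−Well 1: −226a − 33b = −0.2;  Well 3−Well 1: 97a + 261b = −133.2.
Solving gives a = 0.079731111, b = −0.539976696.
Then c = 141.9 − a·558515 − b·5668809 = 3016635.63.
At (558274, 5668737): z = 44511.8 − 3060985.9 + 3016635.63 = 161.6 ft.

161.6 ft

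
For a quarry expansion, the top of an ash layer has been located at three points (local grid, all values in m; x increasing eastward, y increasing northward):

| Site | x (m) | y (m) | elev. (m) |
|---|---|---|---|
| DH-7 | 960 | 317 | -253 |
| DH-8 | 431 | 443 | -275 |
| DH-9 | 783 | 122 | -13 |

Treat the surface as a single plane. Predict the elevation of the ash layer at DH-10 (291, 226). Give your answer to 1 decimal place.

-19.7 m

Let the plane be z = a·x + b·y + c.
DH-8−DH-7: −529a + 126b = −22;  DH-9−DH-7: −177a − 195b = 240.
Solving gives a = −0.20684, b = −1.04302.
Then c = -253 − a·960 − b·317 = 276.21.
At (291, 226): z = −60.2 − 235.7 + 276.21 = -19.7 m.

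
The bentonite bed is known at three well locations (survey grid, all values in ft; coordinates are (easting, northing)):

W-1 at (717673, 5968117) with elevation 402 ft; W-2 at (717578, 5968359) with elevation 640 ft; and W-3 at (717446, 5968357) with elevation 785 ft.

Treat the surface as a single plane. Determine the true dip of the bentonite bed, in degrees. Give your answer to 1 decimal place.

51.0°

Let the plane be z = a·E + b·N + c.
W-2−W-1: −95a + 242b = 238;  W-3−W-1: −227a + 240b = 383.
Solving gives a = −1.10680, b = 0.54898.
Gradient magnitude |∇z| = √(a² + b²) = √(1.22501 + 0.30138) = 1.23547.
True dip = arctan(1.23547) = 51.0°, dipping toward ESE (azimuth ≈ 116°).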